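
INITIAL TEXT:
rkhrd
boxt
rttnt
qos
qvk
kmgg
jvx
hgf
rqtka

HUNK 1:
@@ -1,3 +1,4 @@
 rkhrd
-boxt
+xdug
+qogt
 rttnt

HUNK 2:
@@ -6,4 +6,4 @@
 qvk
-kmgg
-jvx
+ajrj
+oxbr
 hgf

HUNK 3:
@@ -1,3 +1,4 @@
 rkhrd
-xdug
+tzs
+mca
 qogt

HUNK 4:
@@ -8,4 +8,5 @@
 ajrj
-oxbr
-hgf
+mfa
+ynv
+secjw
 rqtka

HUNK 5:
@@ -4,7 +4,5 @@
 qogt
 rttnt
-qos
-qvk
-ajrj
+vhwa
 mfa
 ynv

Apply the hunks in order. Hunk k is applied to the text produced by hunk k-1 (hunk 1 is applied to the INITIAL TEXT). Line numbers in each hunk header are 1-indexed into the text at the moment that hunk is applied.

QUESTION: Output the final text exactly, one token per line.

Hunk 1: at line 1 remove [boxt] add [xdug,qogt] -> 10 lines: rkhrd xdug qogt rttnt qos qvk kmgg jvx hgf rqtka
Hunk 2: at line 6 remove [kmgg,jvx] add [ajrj,oxbr] -> 10 lines: rkhrd xdug qogt rttnt qos qvk ajrj oxbr hgf rqtka
Hunk 3: at line 1 remove [xdug] add [tzs,mca] -> 11 lines: rkhrd tzs mca qogt rttnt qos qvk ajrj oxbr hgf rqtka
Hunk 4: at line 8 remove [oxbr,hgf] add [mfa,ynv,secjw] -> 12 lines: rkhrd tzs mca qogt rttnt qos qvk ajrj mfa ynv secjw rqtka
Hunk 5: at line 4 remove [qos,qvk,ajrj] add [vhwa] -> 10 lines: rkhrd tzs mca qogt rttnt vhwa mfa ynv secjw rqtka

Answer: rkhrd
tzs
mca
qogt
rttnt
vhwa
mfa
ynv
secjw
rqtka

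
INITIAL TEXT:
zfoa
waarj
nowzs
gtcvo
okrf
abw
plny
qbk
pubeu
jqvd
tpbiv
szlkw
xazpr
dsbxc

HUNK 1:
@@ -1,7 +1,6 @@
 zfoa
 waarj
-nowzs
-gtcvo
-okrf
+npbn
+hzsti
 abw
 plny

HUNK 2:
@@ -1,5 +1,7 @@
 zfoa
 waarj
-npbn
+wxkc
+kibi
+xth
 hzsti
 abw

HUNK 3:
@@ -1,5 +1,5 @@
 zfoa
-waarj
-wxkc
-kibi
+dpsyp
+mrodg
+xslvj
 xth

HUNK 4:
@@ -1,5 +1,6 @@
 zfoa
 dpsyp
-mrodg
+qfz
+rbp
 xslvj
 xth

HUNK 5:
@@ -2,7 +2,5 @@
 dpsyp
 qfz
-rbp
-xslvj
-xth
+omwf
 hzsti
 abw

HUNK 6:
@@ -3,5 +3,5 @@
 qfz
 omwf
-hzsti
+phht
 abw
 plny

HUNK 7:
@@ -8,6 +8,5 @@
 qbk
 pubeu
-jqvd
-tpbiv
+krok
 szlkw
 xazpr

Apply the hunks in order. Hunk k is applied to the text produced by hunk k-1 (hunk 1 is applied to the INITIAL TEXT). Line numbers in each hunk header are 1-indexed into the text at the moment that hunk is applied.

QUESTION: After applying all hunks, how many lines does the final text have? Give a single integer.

Answer: 13

Derivation:
Hunk 1: at line 1 remove [nowzs,gtcvo,okrf] add [npbn,hzsti] -> 13 lines: zfoa waarj npbn hzsti abw plny qbk pubeu jqvd tpbiv szlkw xazpr dsbxc
Hunk 2: at line 1 remove [npbn] add [wxkc,kibi,xth] -> 15 lines: zfoa waarj wxkc kibi xth hzsti abw plny qbk pubeu jqvd tpbiv szlkw xazpr dsbxc
Hunk 3: at line 1 remove [waarj,wxkc,kibi] add [dpsyp,mrodg,xslvj] -> 15 lines: zfoa dpsyp mrodg xslvj xth hzsti abw plny qbk pubeu jqvd tpbiv szlkw xazpr dsbxc
Hunk 4: at line 1 remove [mrodg] add [qfz,rbp] -> 16 lines: zfoa dpsyp qfz rbp xslvj xth hzsti abw plny qbk pubeu jqvd tpbiv szlkw xazpr dsbxc
Hunk 5: at line 2 remove [rbp,xslvj,xth] add [omwf] -> 14 lines: zfoa dpsyp qfz omwf hzsti abw plny qbk pubeu jqvd tpbiv szlkw xazpr dsbxc
Hunk 6: at line 3 remove [hzsti] add [phht] -> 14 lines: zfoa dpsyp qfz omwf phht abw plny qbk pubeu jqvd tpbiv szlkw xazpr dsbxc
Hunk 7: at line 8 remove [jqvd,tpbiv] add [krok] -> 13 lines: zfoa dpsyp qfz omwf phht abw plny qbk pubeu krok szlkw xazpr dsbxc
Final line count: 13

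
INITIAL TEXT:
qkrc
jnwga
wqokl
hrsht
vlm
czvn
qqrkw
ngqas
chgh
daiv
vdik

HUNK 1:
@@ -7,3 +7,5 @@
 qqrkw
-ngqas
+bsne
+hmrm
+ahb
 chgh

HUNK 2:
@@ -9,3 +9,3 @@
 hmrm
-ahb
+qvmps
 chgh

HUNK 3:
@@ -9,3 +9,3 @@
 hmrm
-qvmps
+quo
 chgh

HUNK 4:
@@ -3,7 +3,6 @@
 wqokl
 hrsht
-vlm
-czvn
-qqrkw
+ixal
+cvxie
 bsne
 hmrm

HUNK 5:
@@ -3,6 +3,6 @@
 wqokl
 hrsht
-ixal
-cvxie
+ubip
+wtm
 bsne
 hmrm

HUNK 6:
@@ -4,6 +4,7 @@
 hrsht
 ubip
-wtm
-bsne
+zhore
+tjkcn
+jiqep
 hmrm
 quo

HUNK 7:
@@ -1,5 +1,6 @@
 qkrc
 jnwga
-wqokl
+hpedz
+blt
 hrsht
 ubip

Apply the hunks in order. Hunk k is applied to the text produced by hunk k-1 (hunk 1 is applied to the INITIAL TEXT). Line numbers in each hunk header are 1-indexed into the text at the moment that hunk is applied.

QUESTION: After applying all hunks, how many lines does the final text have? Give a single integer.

Hunk 1: at line 7 remove [ngqas] add [bsne,hmrm,ahb] -> 13 lines: qkrc jnwga wqokl hrsht vlm czvn qqrkw bsne hmrm ahb chgh daiv vdik
Hunk 2: at line 9 remove [ahb] add [qvmps] -> 13 lines: qkrc jnwga wqokl hrsht vlm czvn qqrkw bsne hmrm qvmps chgh daiv vdik
Hunk 3: at line 9 remove [qvmps] add [quo] -> 13 lines: qkrc jnwga wqokl hrsht vlm czvn qqrkw bsne hmrm quo chgh daiv vdik
Hunk 4: at line 3 remove [vlm,czvn,qqrkw] add [ixal,cvxie] -> 12 lines: qkrc jnwga wqokl hrsht ixal cvxie bsne hmrm quo chgh daiv vdik
Hunk 5: at line 3 remove [ixal,cvxie] add [ubip,wtm] -> 12 lines: qkrc jnwga wqokl hrsht ubip wtm bsne hmrm quo chgh daiv vdik
Hunk 6: at line 4 remove [wtm,bsne] add [zhore,tjkcn,jiqep] -> 13 lines: qkrc jnwga wqokl hrsht ubip zhore tjkcn jiqep hmrm quo chgh daiv vdik
Hunk 7: at line 1 remove [wqokl] add [hpedz,blt] -> 14 lines: qkrc jnwga hpedz blt hrsht ubip zhore tjkcn jiqep hmrm quo chgh daiv vdik
Final line count: 14

Answer: 14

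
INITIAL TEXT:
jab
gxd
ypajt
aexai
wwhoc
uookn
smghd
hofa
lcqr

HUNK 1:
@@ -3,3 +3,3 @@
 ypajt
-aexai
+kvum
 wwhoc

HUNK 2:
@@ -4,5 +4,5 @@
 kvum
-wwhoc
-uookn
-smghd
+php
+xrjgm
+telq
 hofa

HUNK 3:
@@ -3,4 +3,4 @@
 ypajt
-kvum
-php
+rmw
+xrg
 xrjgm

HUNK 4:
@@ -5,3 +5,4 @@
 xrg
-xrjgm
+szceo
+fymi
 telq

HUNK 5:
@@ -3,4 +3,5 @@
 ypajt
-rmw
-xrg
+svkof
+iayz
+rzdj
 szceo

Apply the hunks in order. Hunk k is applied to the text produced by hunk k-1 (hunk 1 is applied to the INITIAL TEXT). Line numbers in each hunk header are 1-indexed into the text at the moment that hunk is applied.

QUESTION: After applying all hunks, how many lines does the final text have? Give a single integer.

Hunk 1: at line 3 remove [aexai] add [kvum] -> 9 lines: jab gxd ypajt kvum wwhoc uookn smghd hofa lcqr
Hunk 2: at line 4 remove [wwhoc,uookn,smghd] add [php,xrjgm,telq] -> 9 lines: jab gxd ypajt kvum php xrjgm telq hofa lcqr
Hunk 3: at line 3 remove [kvum,php] add [rmw,xrg] -> 9 lines: jab gxd ypajt rmw xrg xrjgm telq hofa lcqr
Hunk 4: at line 5 remove [xrjgm] add [szceo,fymi] -> 10 lines: jab gxd ypajt rmw xrg szceo fymi telq hofa lcqr
Hunk 5: at line 3 remove [rmw,xrg] add [svkof,iayz,rzdj] -> 11 lines: jab gxd ypajt svkof iayz rzdj szceo fymi telq hofa lcqr
Final line count: 11

Answer: 11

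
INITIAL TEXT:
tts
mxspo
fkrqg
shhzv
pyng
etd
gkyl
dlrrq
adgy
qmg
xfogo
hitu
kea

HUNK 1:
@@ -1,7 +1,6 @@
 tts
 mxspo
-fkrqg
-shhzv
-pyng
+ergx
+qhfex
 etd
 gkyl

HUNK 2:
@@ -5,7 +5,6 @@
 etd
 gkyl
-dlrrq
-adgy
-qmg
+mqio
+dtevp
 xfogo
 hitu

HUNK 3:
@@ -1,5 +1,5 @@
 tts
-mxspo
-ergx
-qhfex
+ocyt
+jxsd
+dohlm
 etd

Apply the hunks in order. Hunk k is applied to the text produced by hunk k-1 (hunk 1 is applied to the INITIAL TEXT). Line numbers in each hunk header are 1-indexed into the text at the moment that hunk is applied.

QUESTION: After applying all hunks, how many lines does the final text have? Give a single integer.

Answer: 11

Derivation:
Hunk 1: at line 1 remove [fkrqg,shhzv,pyng] add [ergx,qhfex] -> 12 lines: tts mxspo ergx qhfex etd gkyl dlrrq adgy qmg xfogo hitu kea
Hunk 2: at line 5 remove [dlrrq,adgy,qmg] add [mqio,dtevp] -> 11 lines: tts mxspo ergx qhfex etd gkyl mqio dtevp xfogo hitu kea
Hunk 3: at line 1 remove [mxspo,ergx,qhfex] add [ocyt,jxsd,dohlm] -> 11 lines: tts ocyt jxsd dohlm etd gkyl mqio dtevp xfogo hitu kea
Final line count: 11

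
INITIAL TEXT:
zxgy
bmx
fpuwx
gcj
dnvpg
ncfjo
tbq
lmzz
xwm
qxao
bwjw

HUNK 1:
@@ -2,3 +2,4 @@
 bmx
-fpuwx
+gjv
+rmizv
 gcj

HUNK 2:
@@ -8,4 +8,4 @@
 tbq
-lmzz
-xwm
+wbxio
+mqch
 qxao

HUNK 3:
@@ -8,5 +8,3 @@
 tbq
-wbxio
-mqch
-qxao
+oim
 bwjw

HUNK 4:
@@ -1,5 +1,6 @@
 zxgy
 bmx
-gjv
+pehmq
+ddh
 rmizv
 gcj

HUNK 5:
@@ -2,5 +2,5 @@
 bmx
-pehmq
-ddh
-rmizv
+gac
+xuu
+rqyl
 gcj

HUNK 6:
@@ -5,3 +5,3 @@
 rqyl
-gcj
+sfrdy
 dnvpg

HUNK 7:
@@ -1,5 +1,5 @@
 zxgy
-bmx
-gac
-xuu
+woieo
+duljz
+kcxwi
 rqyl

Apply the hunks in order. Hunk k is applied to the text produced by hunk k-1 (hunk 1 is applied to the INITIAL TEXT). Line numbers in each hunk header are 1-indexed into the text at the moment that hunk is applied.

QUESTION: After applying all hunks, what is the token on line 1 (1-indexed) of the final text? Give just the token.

Answer: zxgy

Derivation:
Hunk 1: at line 2 remove [fpuwx] add [gjv,rmizv] -> 12 lines: zxgy bmx gjv rmizv gcj dnvpg ncfjo tbq lmzz xwm qxao bwjw
Hunk 2: at line 8 remove [lmzz,xwm] add [wbxio,mqch] -> 12 lines: zxgy bmx gjv rmizv gcj dnvpg ncfjo tbq wbxio mqch qxao bwjw
Hunk 3: at line 8 remove [wbxio,mqch,qxao] add [oim] -> 10 lines: zxgy bmx gjv rmizv gcj dnvpg ncfjo tbq oim bwjw
Hunk 4: at line 1 remove [gjv] add [pehmq,ddh] -> 11 lines: zxgy bmx pehmq ddh rmizv gcj dnvpg ncfjo tbq oim bwjw
Hunk 5: at line 2 remove [pehmq,ddh,rmizv] add [gac,xuu,rqyl] -> 11 lines: zxgy bmx gac xuu rqyl gcj dnvpg ncfjo tbq oim bwjw
Hunk 6: at line 5 remove [gcj] add [sfrdy] -> 11 lines: zxgy bmx gac xuu rqyl sfrdy dnvpg ncfjo tbq oim bwjw
Hunk 7: at line 1 remove [bmx,gac,xuu] add [woieo,duljz,kcxwi] -> 11 lines: zxgy woieo duljz kcxwi rqyl sfrdy dnvpg ncfjo tbq oim bwjw
Final line 1: zxgy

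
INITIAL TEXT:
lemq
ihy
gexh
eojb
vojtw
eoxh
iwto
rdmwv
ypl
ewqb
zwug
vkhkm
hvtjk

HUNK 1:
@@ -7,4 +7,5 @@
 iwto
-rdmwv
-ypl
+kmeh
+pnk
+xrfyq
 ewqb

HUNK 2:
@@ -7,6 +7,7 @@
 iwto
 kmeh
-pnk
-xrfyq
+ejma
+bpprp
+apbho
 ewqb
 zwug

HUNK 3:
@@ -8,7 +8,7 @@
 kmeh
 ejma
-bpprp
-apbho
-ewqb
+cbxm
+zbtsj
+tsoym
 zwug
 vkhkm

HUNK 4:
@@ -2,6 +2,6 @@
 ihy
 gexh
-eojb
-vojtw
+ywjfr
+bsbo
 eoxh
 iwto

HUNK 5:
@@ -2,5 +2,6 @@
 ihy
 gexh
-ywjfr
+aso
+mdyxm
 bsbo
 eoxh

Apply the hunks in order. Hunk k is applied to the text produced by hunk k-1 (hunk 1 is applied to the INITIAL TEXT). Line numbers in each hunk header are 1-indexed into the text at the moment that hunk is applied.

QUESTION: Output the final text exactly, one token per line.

Hunk 1: at line 7 remove [rdmwv,ypl] add [kmeh,pnk,xrfyq] -> 14 lines: lemq ihy gexh eojb vojtw eoxh iwto kmeh pnk xrfyq ewqb zwug vkhkm hvtjk
Hunk 2: at line 7 remove [pnk,xrfyq] add [ejma,bpprp,apbho] -> 15 lines: lemq ihy gexh eojb vojtw eoxh iwto kmeh ejma bpprp apbho ewqb zwug vkhkm hvtjk
Hunk 3: at line 8 remove [bpprp,apbho,ewqb] add [cbxm,zbtsj,tsoym] -> 15 lines: lemq ihy gexh eojb vojtw eoxh iwto kmeh ejma cbxm zbtsj tsoym zwug vkhkm hvtjk
Hunk 4: at line 2 remove [eojb,vojtw] add [ywjfr,bsbo] -> 15 lines: lemq ihy gexh ywjfr bsbo eoxh iwto kmeh ejma cbxm zbtsj tsoym zwug vkhkm hvtjk
Hunk 5: at line 2 remove [ywjfr] add [aso,mdyxm] -> 16 lines: lemq ihy gexh aso mdyxm bsbo eoxh iwto kmeh ejma cbxm zbtsj tsoym zwug vkhkm hvtjk

Answer: lemq
ihy
gexh
aso
mdyxm
bsbo
eoxh
iwto
kmeh
ejma
cbxm
zbtsj
tsoym
zwug
vkhkm
hvtjk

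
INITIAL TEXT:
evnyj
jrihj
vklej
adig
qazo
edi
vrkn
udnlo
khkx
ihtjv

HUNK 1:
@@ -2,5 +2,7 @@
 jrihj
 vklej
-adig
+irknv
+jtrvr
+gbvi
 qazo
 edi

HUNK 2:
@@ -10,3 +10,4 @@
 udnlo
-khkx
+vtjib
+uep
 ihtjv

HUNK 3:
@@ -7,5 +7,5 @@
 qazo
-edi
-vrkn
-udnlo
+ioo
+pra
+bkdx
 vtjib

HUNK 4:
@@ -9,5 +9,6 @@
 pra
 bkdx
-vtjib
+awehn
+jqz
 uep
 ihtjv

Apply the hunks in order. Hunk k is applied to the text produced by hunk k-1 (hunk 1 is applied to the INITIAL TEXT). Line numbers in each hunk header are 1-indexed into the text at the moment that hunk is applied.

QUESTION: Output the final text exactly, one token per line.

Hunk 1: at line 2 remove [adig] add [irknv,jtrvr,gbvi] -> 12 lines: evnyj jrihj vklej irknv jtrvr gbvi qazo edi vrkn udnlo khkx ihtjv
Hunk 2: at line 10 remove [khkx] add [vtjib,uep] -> 13 lines: evnyj jrihj vklej irknv jtrvr gbvi qazo edi vrkn udnlo vtjib uep ihtjv
Hunk 3: at line 7 remove [edi,vrkn,udnlo] add [ioo,pra,bkdx] -> 13 lines: evnyj jrihj vklej irknv jtrvr gbvi qazo ioo pra bkdx vtjib uep ihtjv
Hunk 4: at line 9 remove [vtjib] add [awehn,jqz] -> 14 lines: evnyj jrihj vklej irknv jtrvr gbvi qazo ioo pra bkdx awehn jqz uep ihtjv

Answer: evnyj
jrihj
vklej
irknv
jtrvr
gbvi
qazo
ioo
pra
bkdx
awehn
jqz
uep
ihtjv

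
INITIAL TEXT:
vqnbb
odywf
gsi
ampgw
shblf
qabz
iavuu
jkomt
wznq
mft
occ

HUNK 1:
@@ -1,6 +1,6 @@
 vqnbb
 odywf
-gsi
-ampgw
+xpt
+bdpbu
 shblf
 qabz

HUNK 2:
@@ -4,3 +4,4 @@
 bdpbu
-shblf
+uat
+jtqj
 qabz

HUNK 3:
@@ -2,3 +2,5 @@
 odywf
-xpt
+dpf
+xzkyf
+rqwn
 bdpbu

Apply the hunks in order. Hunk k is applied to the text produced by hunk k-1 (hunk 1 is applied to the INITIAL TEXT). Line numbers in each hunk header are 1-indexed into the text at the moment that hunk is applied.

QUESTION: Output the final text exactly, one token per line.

Hunk 1: at line 1 remove [gsi,ampgw] add [xpt,bdpbu] -> 11 lines: vqnbb odywf xpt bdpbu shblf qabz iavuu jkomt wznq mft occ
Hunk 2: at line 4 remove [shblf] add [uat,jtqj] -> 12 lines: vqnbb odywf xpt bdpbu uat jtqj qabz iavuu jkomt wznq mft occ
Hunk 3: at line 2 remove [xpt] add [dpf,xzkyf,rqwn] -> 14 lines: vqnbb odywf dpf xzkyf rqwn bdpbu uat jtqj qabz iavuu jkomt wznq mft occ

Answer: vqnbb
odywf
dpf
xzkyf
rqwn
bdpbu
uat
jtqj
qabz
iavuu
jkomt
wznq
mft
occ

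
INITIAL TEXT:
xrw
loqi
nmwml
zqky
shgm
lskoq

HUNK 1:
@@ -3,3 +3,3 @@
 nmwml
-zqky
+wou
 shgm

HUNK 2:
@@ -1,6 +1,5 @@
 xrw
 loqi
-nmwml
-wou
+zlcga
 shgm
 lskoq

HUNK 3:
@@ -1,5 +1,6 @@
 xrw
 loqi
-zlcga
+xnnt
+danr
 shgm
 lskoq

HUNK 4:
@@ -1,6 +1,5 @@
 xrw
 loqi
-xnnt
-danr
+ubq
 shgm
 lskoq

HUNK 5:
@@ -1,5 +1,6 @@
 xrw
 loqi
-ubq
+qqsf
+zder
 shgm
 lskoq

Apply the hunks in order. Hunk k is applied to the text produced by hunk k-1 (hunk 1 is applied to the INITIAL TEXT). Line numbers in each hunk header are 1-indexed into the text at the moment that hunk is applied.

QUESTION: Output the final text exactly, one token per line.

Answer: xrw
loqi
qqsf
zder
shgm
lskoq

Derivation:
Hunk 1: at line 3 remove [zqky] add [wou] -> 6 lines: xrw loqi nmwml wou shgm lskoq
Hunk 2: at line 1 remove [nmwml,wou] add [zlcga] -> 5 lines: xrw loqi zlcga shgm lskoq
Hunk 3: at line 1 remove [zlcga] add [xnnt,danr] -> 6 lines: xrw loqi xnnt danr shgm lskoq
Hunk 4: at line 1 remove [xnnt,danr] add [ubq] -> 5 lines: xrw loqi ubq shgm lskoq
Hunk 5: at line 1 remove [ubq] add [qqsf,zder] -> 6 lines: xrw loqi qqsf zder shgm lskoq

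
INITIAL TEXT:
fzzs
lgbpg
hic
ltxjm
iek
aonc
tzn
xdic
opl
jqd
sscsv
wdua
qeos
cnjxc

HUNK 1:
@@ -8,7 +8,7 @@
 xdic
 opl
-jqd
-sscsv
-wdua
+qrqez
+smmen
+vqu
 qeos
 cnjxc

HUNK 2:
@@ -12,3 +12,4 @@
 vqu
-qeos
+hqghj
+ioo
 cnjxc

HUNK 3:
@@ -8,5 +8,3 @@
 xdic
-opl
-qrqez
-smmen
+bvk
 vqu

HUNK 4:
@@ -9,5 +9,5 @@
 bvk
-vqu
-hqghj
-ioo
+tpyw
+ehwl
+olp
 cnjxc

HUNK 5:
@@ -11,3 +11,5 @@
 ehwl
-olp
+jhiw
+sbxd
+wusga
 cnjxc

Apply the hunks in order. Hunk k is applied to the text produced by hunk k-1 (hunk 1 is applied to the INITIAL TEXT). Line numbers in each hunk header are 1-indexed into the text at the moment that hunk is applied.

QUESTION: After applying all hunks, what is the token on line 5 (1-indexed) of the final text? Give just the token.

Hunk 1: at line 8 remove [jqd,sscsv,wdua] add [qrqez,smmen,vqu] -> 14 lines: fzzs lgbpg hic ltxjm iek aonc tzn xdic opl qrqez smmen vqu qeos cnjxc
Hunk 2: at line 12 remove [qeos] add [hqghj,ioo] -> 15 lines: fzzs lgbpg hic ltxjm iek aonc tzn xdic opl qrqez smmen vqu hqghj ioo cnjxc
Hunk 3: at line 8 remove [opl,qrqez,smmen] add [bvk] -> 13 lines: fzzs lgbpg hic ltxjm iek aonc tzn xdic bvk vqu hqghj ioo cnjxc
Hunk 4: at line 9 remove [vqu,hqghj,ioo] add [tpyw,ehwl,olp] -> 13 lines: fzzs lgbpg hic ltxjm iek aonc tzn xdic bvk tpyw ehwl olp cnjxc
Hunk 5: at line 11 remove [olp] add [jhiw,sbxd,wusga] -> 15 lines: fzzs lgbpg hic ltxjm iek aonc tzn xdic bvk tpyw ehwl jhiw sbxd wusga cnjxc
Final line 5: iek

Answer: iek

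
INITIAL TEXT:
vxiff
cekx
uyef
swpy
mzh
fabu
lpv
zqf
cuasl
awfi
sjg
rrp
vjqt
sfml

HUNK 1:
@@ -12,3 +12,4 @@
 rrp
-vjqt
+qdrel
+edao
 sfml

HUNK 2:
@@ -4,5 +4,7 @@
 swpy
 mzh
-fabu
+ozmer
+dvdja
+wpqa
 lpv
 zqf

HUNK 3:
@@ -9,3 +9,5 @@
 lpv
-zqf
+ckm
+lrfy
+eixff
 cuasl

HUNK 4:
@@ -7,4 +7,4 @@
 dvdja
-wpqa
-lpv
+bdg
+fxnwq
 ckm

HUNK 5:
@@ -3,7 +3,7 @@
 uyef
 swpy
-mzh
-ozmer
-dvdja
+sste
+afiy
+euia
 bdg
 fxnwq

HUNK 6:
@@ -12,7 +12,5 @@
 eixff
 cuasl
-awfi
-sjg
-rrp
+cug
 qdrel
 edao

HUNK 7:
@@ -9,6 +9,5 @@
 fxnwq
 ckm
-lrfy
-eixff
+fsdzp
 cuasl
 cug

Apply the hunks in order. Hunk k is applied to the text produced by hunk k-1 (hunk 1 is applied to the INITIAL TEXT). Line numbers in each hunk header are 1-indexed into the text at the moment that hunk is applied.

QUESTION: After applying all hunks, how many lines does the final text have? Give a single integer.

Answer: 16

Derivation:
Hunk 1: at line 12 remove [vjqt] add [qdrel,edao] -> 15 lines: vxiff cekx uyef swpy mzh fabu lpv zqf cuasl awfi sjg rrp qdrel edao sfml
Hunk 2: at line 4 remove [fabu] add [ozmer,dvdja,wpqa] -> 17 lines: vxiff cekx uyef swpy mzh ozmer dvdja wpqa lpv zqf cuasl awfi sjg rrp qdrel edao sfml
Hunk 3: at line 9 remove [zqf] add [ckm,lrfy,eixff] -> 19 lines: vxiff cekx uyef swpy mzh ozmer dvdja wpqa lpv ckm lrfy eixff cuasl awfi sjg rrp qdrel edao sfml
Hunk 4: at line 7 remove [wpqa,lpv] add [bdg,fxnwq] -> 19 lines: vxiff cekx uyef swpy mzh ozmer dvdja bdg fxnwq ckm lrfy eixff cuasl awfi sjg rrp qdrel edao sfml
Hunk 5: at line 3 remove [mzh,ozmer,dvdja] add [sste,afiy,euia] -> 19 lines: vxiff cekx uyef swpy sste afiy euia bdg fxnwq ckm lrfy eixff cuasl awfi sjg rrp qdrel edao sfml
Hunk 6: at line 12 remove [awfi,sjg,rrp] add [cug] -> 17 lines: vxiff cekx uyef swpy sste afiy euia bdg fxnwq ckm lrfy eixff cuasl cug qdrel edao sfml
Hunk 7: at line 9 remove [lrfy,eixff] add [fsdzp] -> 16 lines: vxiff cekx uyef swpy sste afiy euia bdg fxnwq ckm fsdzp cuasl cug qdrel edao sfml
Final line count: 16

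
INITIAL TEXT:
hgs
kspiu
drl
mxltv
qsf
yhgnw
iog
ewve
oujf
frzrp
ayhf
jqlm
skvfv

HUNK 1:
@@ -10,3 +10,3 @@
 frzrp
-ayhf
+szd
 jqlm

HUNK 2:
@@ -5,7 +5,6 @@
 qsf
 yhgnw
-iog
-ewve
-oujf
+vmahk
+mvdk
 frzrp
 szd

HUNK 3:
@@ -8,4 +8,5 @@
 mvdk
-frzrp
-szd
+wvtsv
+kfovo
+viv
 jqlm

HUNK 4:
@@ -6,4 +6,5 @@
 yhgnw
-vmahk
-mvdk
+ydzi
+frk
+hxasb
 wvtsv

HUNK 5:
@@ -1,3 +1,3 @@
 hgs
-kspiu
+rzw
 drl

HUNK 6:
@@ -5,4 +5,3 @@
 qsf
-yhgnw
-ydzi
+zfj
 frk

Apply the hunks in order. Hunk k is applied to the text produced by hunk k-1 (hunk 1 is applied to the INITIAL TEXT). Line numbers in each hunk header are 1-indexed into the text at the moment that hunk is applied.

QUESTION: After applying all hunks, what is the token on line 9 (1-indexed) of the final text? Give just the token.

Hunk 1: at line 10 remove [ayhf] add [szd] -> 13 lines: hgs kspiu drl mxltv qsf yhgnw iog ewve oujf frzrp szd jqlm skvfv
Hunk 2: at line 5 remove [iog,ewve,oujf] add [vmahk,mvdk] -> 12 lines: hgs kspiu drl mxltv qsf yhgnw vmahk mvdk frzrp szd jqlm skvfv
Hunk 3: at line 8 remove [frzrp,szd] add [wvtsv,kfovo,viv] -> 13 lines: hgs kspiu drl mxltv qsf yhgnw vmahk mvdk wvtsv kfovo viv jqlm skvfv
Hunk 4: at line 6 remove [vmahk,mvdk] add [ydzi,frk,hxasb] -> 14 lines: hgs kspiu drl mxltv qsf yhgnw ydzi frk hxasb wvtsv kfovo viv jqlm skvfv
Hunk 5: at line 1 remove [kspiu] add [rzw] -> 14 lines: hgs rzw drl mxltv qsf yhgnw ydzi frk hxasb wvtsv kfovo viv jqlm skvfv
Hunk 6: at line 5 remove [yhgnw,ydzi] add [zfj] -> 13 lines: hgs rzw drl mxltv qsf zfj frk hxasb wvtsv kfovo viv jqlm skvfv
Final line 9: wvtsv

Answer: wvtsv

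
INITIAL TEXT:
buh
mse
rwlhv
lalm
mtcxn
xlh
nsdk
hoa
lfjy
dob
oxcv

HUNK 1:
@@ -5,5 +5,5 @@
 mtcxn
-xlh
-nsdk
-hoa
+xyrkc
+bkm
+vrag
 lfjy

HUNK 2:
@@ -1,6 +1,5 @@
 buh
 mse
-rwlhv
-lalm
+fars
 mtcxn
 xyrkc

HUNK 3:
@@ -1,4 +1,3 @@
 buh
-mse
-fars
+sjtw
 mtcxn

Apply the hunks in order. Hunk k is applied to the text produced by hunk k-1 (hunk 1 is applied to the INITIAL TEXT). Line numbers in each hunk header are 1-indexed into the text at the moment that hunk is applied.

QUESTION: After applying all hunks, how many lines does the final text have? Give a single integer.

Answer: 9

Derivation:
Hunk 1: at line 5 remove [xlh,nsdk,hoa] add [xyrkc,bkm,vrag] -> 11 lines: buh mse rwlhv lalm mtcxn xyrkc bkm vrag lfjy dob oxcv
Hunk 2: at line 1 remove [rwlhv,lalm] add [fars] -> 10 lines: buh mse fars mtcxn xyrkc bkm vrag lfjy dob oxcv
Hunk 3: at line 1 remove [mse,fars] add [sjtw] -> 9 lines: buh sjtw mtcxn xyrkc bkm vrag lfjy dob oxcv
Final line count: 9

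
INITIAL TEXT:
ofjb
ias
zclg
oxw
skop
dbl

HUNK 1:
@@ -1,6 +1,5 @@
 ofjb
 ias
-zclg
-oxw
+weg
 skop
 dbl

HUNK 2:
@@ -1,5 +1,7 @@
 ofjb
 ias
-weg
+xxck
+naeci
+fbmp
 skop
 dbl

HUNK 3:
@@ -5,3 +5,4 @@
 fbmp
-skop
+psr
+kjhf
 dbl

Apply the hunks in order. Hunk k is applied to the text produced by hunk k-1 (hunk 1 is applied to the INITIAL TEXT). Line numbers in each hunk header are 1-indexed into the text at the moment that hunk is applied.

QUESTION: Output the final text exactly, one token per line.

Hunk 1: at line 1 remove [zclg,oxw] add [weg] -> 5 lines: ofjb ias weg skop dbl
Hunk 2: at line 1 remove [weg] add [xxck,naeci,fbmp] -> 7 lines: ofjb ias xxck naeci fbmp skop dbl
Hunk 3: at line 5 remove [skop] add [psr,kjhf] -> 8 lines: ofjb ias xxck naeci fbmp psr kjhf dbl

Answer: ofjb
ias
xxck
naeci
fbmp
psr
kjhf
dbl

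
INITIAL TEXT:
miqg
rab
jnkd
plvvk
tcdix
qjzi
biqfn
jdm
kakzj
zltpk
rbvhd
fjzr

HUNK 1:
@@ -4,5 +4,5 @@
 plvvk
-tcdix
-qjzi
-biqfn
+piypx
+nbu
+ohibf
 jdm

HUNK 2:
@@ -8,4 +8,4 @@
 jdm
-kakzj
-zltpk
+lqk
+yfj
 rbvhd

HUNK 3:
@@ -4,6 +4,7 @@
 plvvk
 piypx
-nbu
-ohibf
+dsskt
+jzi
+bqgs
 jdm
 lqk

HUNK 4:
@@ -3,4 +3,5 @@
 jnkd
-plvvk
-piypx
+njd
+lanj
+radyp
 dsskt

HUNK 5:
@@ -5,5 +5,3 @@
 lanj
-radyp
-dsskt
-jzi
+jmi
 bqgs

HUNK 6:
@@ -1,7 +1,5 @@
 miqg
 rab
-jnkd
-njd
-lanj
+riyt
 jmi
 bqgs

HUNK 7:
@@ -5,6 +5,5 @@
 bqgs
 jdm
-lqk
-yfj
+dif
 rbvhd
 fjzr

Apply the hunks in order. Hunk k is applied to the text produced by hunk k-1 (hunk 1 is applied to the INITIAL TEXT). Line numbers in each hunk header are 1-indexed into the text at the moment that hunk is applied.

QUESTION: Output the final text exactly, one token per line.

Hunk 1: at line 4 remove [tcdix,qjzi,biqfn] add [piypx,nbu,ohibf] -> 12 lines: miqg rab jnkd plvvk piypx nbu ohibf jdm kakzj zltpk rbvhd fjzr
Hunk 2: at line 8 remove [kakzj,zltpk] add [lqk,yfj] -> 12 lines: miqg rab jnkd plvvk piypx nbu ohibf jdm lqk yfj rbvhd fjzr
Hunk 3: at line 4 remove [nbu,ohibf] add [dsskt,jzi,bqgs] -> 13 lines: miqg rab jnkd plvvk piypx dsskt jzi bqgs jdm lqk yfj rbvhd fjzr
Hunk 4: at line 3 remove [plvvk,piypx] add [njd,lanj,radyp] -> 14 lines: miqg rab jnkd njd lanj radyp dsskt jzi bqgs jdm lqk yfj rbvhd fjzr
Hunk 5: at line 5 remove [radyp,dsskt,jzi] add [jmi] -> 12 lines: miqg rab jnkd njd lanj jmi bqgs jdm lqk yfj rbvhd fjzr
Hunk 6: at line 1 remove [jnkd,njd,lanj] add [riyt] -> 10 lines: miqg rab riyt jmi bqgs jdm lqk yfj rbvhd fjzr
Hunk 7: at line 5 remove [lqk,yfj] add [dif] -> 9 lines: miqg rab riyt jmi bqgs jdm dif rbvhd fjzr

Answer: miqg
rab
riyt
jmi
bqgs
jdm
dif
rbvhd
fjzr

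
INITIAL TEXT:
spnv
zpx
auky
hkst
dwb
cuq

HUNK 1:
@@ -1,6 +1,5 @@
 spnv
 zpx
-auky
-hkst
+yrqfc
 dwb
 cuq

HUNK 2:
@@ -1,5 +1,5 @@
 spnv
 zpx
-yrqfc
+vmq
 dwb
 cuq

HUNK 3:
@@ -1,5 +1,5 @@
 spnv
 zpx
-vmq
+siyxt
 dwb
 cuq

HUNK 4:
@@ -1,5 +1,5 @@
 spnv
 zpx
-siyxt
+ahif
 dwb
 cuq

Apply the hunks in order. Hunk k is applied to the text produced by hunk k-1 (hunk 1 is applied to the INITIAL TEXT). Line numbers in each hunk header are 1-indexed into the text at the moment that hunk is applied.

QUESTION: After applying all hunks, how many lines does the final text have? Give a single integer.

Answer: 5

Derivation:
Hunk 1: at line 1 remove [auky,hkst] add [yrqfc] -> 5 lines: spnv zpx yrqfc dwb cuq
Hunk 2: at line 1 remove [yrqfc] add [vmq] -> 5 lines: spnv zpx vmq dwb cuq
Hunk 3: at line 1 remove [vmq] add [siyxt] -> 5 lines: spnv zpx siyxt dwb cuq
Hunk 4: at line 1 remove [siyxt] add [ahif] -> 5 lines: spnv zpx ahif dwb cuq
Final line count: 5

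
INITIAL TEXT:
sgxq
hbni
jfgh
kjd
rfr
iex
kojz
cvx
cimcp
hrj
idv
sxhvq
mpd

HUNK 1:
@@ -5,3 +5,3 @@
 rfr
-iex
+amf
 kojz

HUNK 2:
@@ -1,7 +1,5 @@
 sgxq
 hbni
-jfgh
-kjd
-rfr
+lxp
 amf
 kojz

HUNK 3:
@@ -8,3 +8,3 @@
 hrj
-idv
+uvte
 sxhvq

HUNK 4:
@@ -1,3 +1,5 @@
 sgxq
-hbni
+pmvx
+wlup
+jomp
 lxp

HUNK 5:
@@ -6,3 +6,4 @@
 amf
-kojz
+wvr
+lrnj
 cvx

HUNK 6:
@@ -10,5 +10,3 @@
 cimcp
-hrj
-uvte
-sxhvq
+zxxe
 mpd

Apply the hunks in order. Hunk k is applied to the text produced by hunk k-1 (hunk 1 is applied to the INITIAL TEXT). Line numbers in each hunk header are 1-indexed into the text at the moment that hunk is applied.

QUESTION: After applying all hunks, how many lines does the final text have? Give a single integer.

Hunk 1: at line 5 remove [iex] add [amf] -> 13 lines: sgxq hbni jfgh kjd rfr amf kojz cvx cimcp hrj idv sxhvq mpd
Hunk 2: at line 1 remove [jfgh,kjd,rfr] add [lxp] -> 11 lines: sgxq hbni lxp amf kojz cvx cimcp hrj idv sxhvq mpd
Hunk 3: at line 8 remove [idv] add [uvte] -> 11 lines: sgxq hbni lxp amf kojz cvx cimcp hrj uvte sxhvq mpd
Hunk 4: at line 1 remove [hbni] add [pmvx,wlup,jomp] -> 13 lines: sgxq pmvx wlup jomp lxp amf kojz cvx cimcp hrj uvte sxhvq mpd
Hunk 5: at line 6 remove [kojz] add [wvr,lrnj] -> 14 lines: sgxq pmvx wlup jomp lxp amf wvr lrnj cvx cimcp hrj uvte sxhvq mpd
Hunk 6: at line 10 remove [hrj,uvte,sxhvq] add [zxxe] -> 12 lines: sgxq pmvx wlup jomp lxp amf wvr lrnj cvx cimcp zxxe mpd
Final line count: 12

Answer: 12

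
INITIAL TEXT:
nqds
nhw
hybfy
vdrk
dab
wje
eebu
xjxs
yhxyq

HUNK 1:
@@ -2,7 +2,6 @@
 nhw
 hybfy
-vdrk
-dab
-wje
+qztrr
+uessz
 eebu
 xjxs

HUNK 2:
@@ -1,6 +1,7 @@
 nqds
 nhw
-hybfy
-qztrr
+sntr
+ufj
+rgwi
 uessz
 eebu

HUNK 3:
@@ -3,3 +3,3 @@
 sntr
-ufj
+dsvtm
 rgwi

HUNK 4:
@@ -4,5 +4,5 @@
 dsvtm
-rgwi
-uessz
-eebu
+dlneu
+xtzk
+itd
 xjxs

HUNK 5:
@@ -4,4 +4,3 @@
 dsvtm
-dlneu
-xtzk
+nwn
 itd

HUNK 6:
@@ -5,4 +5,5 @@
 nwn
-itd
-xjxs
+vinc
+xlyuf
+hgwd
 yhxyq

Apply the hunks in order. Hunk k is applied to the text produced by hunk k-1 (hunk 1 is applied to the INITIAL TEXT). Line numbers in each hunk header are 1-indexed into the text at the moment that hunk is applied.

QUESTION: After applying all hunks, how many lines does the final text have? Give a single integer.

Hunk 1: at line 2 remove [vdrk,dab,wje] add [qztrr,uessz] -> 8 lines: nqds nhw hybfy qztrr uessz eebu xjxs yhxyq
Hunk 2: at line 1 remove [hybfy,qztrr] add [sntr,ufj,rgwi] -> 9 lines: nqds nhw sntr ufj rgwi uessz eebu xjxs yhxyq
Hunk 3: at line 3 remove [ufj] add [dsvtm] -> 9 lines: nqds nhw sntr dsvtm rgwi uessz eebu xjxs yhxyq
Hunk 4: at line 4 remove [rgwi,uessz,eebu] add [dlneu,xtzk,itd] -> 9 lines: nqds nhw sntr dsvtm dlneu xtzk itd xjxs yhxyq
Hunk 5: at line 4 remove [dlneu,xtzk] add [nwn] -> 8 lines: nqds nhw sntr dsvtm nwn itd xjxs yhxyq
Hunk 6: at line 5 remove [itd,xjxs] add [vinc,xlyuf,hgwd] -> 9 lines: nqds nhw sntr dsvtm nwn vinc xlyuf hgwd yhxyq
Final line count: 9

Answer: 9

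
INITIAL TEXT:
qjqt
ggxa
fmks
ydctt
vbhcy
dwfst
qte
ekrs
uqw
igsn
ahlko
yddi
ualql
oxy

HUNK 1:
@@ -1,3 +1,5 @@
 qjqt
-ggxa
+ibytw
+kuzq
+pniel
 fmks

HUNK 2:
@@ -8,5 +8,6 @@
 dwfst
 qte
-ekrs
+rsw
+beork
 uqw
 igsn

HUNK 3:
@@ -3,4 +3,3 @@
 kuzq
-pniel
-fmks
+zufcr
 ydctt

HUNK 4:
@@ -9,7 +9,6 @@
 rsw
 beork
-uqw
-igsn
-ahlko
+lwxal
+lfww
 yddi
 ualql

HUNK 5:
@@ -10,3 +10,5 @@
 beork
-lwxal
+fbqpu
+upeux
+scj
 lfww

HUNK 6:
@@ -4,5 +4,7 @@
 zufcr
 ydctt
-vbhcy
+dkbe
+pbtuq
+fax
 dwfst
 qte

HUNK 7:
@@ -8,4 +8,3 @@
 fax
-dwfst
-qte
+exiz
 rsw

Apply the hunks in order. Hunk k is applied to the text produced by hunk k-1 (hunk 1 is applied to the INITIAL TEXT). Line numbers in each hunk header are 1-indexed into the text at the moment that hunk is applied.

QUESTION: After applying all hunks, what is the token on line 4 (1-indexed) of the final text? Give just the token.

Answer: zufcr

Derivation:
Hunk 1: at line 1 remove [ggxa] add [ibytw,kuzq,pniel] -> 16 lines: qjqt ibytw kuzq pniel fmks ydctt vbhcy dwfst qte ekrs uqw igsn ahlko yddi ualql oxy
Hunk 2: at line 8 remove [ekrs] add [rsw,beork] -> 17 lines: qjqt ibytw kuzq pniel fmks ydctt vbhcy dwfst qte rsw beork uqw igsn ahlko yddi ualql oxy
Hunk 3: at line 3 remove [pniel,fmks] add [zufcr] -> 16 lines: qjqt ibytw kuzq zufcr ydctt vbhcy dwfst qte rsw beork uqw igsn ahlko yddi ualql oxy
Hunk 4: at line 9 remove [uqw,igsn,ahlko] add [lwxal,lfww] -> 15 lines: qjqt ibytw kuzq zufcr ydctt vbhcy dwfst qte rsw beork lwxal lfww yddi ualql oxy
Hunk 5: at line 10 remove [lwxal] add [fbqpu,upeux,scj] -> 17 lines: qjqt ibytw kuzq zufcr ydctt vbhcy dwfst qte rsw beork fbqpu upeux scj lfww yddi ualql oxy
Hunk 6: at line 4 remove [vbhcy] add [dkbe,pbtuq,fax] -> 19 lines: qjqt ibytw kuzq zufcr ydctt dkbe pbtuq fax dwfst qte rsw beork fbqpu upeux scj lfww yddi ualql oxy
Hunk 7: at line 8 remove [dwfst,qte] add [exiz] -> 18 lines: qjqt ibytw kuzq zufcr ydctt dkbe pbtuq fax exiz rsw beork fbqpu upeux scj lfww yddi ualql oxy
Final line 4: zufcr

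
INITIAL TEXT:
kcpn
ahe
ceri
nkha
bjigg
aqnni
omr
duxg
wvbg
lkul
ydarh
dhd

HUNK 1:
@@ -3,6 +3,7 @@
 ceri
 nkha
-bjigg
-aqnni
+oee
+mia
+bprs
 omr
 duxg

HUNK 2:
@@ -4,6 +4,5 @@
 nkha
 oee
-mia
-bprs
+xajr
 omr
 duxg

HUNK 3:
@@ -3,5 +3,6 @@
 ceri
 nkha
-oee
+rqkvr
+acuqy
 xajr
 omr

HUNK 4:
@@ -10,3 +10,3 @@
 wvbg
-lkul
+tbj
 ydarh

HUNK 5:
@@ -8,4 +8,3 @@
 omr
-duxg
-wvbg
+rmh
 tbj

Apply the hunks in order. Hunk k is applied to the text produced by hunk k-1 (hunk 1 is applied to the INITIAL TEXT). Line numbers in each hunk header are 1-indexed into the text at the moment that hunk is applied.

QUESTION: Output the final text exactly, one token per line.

Answer: kcpn
ahe
ceri
nkha
rqkvr
acuqy
xajr
omr
rmh
tbj
ydarh
dhd

Derivation:
Hunk 1: at line 3 remove [bjigg,aqnni] add [oee,mia,bprs] -> 13 lines: kcpn ahe ceri nkha oee mia bprs omr duxg wvbg lkul ydarh dhd
Hunk 2: at line 4 remove [mia,bprs] add [xajr] -> 12 lines: kcpn ahe ceri nkha oee xajr omr duxg wvbg lkul ydarh dhd
Hunk 3: at line 3 remove [oee] add [rqkvr,acuqy] -> 13 lines: kcpn ahe ceri nkha rqkvr acuqy xajr omr duxg wvbg lkul ydarh dhd
Hunk 4: at line 10 remove [lkul] add [tbj] -> 13 lines: kcpn ahe ceri nkha rqkvr acuqy xajr omr duxg wvbg tbj ydarh dhd
Hunk 5: at line 8 remove [duxg,wvbg] add [rmh] -> 12 lines: kcpn ahe ceri nkha rqkvr acuqy xajr omr rmh tbj ydarh dhd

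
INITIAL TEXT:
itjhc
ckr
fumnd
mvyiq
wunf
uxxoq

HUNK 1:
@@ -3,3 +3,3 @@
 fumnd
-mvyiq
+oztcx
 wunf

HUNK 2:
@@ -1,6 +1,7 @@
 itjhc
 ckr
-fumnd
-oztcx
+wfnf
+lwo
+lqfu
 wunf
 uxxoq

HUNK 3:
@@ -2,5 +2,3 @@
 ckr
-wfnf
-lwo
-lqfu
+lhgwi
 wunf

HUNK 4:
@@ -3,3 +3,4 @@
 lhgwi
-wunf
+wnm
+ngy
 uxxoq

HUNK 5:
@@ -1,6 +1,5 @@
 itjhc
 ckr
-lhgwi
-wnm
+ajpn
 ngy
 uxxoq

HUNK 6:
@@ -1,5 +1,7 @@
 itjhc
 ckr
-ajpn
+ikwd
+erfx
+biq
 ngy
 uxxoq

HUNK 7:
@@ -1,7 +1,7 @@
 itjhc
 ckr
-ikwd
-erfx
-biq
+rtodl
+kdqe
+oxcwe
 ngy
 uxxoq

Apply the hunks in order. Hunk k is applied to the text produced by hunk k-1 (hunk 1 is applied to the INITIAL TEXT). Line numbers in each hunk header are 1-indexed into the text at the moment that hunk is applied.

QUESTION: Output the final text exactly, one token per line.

Answer: itjhc
ckr
rtodl
kdqe
oxcwe
ngy
uxxoq

Derivation:
Hunk 1: at line 3 remove [mvyiq] add [oztcx] -> 6 lines: itjhc ckr fumnd oztcx wunf uxxoq
Hunk 2: at line 1 remove [fumnd,oztcx] add [wfnf,lwo,lqfu] -> 7 lines: itjhc ckr wfnf lwo lqfu wunf uxxoq
Hunk 3: at line 2 remove [wfnf,lwo,lqfu] add [lhgwi] -> 5 lines: itjhc ckr lhgwi wunf uxxoq
Hunk 4: at line 3 remove [wunf] add [wnm,ngy] -> 6 lines: itjhc ckr lhgwi wnm ngy uxxoq
Hunk 5: at line 1 remove [lhgwi,wnm] add [ajpn] -> 5 lines: itjhc ckr ajpn ngy uxxoq
Hunk 6: at line 1 remove [ajpn] add [ikwd,erfx,biq] -> 7 lines: itjhc ckr ikwd erfx biq ngy uxxoq
Hunk 7: at line 1 remove [ikwd,erfx,biq] add [rtodl,kdqe,oxcwe] -> 7 lines: itjhc ckr rtodl kdqe oxcwe ngy uxxoq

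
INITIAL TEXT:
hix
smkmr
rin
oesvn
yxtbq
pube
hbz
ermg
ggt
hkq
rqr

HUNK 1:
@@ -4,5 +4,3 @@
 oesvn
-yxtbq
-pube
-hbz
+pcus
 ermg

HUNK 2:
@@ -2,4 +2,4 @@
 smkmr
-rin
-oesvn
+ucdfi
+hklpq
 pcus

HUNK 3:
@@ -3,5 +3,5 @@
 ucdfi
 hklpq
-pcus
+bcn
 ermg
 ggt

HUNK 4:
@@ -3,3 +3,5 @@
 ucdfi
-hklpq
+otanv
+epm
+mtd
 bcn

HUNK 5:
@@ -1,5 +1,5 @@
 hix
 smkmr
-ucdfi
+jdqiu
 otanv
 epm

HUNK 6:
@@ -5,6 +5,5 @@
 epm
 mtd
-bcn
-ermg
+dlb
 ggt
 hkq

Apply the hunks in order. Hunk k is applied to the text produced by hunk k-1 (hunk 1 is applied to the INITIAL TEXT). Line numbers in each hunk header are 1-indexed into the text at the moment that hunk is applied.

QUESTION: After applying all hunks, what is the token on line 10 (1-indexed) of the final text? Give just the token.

Hunk 1: at line 4 remove [yxtbq,pube,hbz] add [pcus] -> 9 lines: hix smkmr rin oesvn pcus ermg ggt hkq rqr
Hunk 2: at line 2 remove [rin,oesvn] add [ucdfi,hklpq] -> 9 lines: hix smkmr ucdfi hklpq pcus ermg ggt hkq rqr
Hunk 3: at line 3 remove [pcus] add [bcn] -> 9 lines: hix smkmr ucdfi hklpq bcn ermg ggt hkq rqr
Hunk 4: at line 3 remove [hklpq] add [otanv,epm,mtd] -> 11 lines: hix smkmr ucdfi otanv epm mtd bcn ermg ggt hkq rqr
Hunk 5: at line 1 remove [ucdfi] add [jdqiu] -> 11 lines: hix smkmr jdqiu otanv epm mtd bcn ermg ggt hkq rqr
Hunk 6: at line 5 remove [bcn,ermg] add [dlb] -> 10 lines: hix smkmr jdqiu otanv epm mtd dlb ggt hkq rqr
Final line 10: rqr

Answer: rqr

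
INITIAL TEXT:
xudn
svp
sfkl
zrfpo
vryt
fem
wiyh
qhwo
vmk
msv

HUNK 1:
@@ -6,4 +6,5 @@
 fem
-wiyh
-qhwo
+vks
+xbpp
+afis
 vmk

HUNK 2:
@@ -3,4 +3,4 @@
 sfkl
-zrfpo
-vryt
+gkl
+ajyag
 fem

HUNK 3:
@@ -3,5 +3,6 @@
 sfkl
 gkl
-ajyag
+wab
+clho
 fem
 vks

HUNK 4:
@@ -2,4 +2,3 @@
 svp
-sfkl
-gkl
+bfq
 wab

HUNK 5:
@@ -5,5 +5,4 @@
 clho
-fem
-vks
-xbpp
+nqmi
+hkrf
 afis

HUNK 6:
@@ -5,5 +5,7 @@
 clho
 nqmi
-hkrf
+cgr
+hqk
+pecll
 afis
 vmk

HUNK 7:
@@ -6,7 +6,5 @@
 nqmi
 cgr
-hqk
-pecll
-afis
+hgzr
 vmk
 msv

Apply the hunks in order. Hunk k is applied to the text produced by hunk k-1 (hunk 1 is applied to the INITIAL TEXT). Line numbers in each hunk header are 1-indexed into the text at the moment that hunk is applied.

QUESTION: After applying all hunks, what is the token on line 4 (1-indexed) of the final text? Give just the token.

Answer: wab

Derivation:
Hunk 1: at line 6 remove [wiyh,qhwo] add [vks,xbpp,afis] -> 11 lines: xudn svp sfkl zrfpo vryt fem vks xbpp afis vmk msv
Hunk 2: at line 3 remove [zrfpo,vryt] add [gkl,ajyag] -> 11 lines: xudn svp sfkl gkl ajyag fem vks xbpp afis vmk msv
Hunk 3: at line 3 remove [ajyag] add [wab,clho] -> 12 lines: xudn svp sfkl gkl wab clho fem vks xbpp afis vmk msv
Hunk 4: at line 2 remove [sfkl,gkl] add [bfq] -> 11 lines: xudn svp bfq wab clho fem vks xbpp afis vmk msv
Hunk 5: at line 5 remove [fem,vks,xbpp] add [nqmi,hkrf] -> 10 lines: xudn svp bfq wab clho nqmi hkrf afis vmk msv
Hunk 6: at line 5 remove [hkrf] add [cgr,hqk,pecll] -> 12 lines: xudn svp bfq wab clho nqmi cgr hqk pecll afis vmk msv
Hunk 7: at line 6 remove [hqk,pecll,afis] add [hgzr] -> 10 lines: xudn svp bfq wab clho nqmi cgr hgzr vmk msv
Final line 4: wab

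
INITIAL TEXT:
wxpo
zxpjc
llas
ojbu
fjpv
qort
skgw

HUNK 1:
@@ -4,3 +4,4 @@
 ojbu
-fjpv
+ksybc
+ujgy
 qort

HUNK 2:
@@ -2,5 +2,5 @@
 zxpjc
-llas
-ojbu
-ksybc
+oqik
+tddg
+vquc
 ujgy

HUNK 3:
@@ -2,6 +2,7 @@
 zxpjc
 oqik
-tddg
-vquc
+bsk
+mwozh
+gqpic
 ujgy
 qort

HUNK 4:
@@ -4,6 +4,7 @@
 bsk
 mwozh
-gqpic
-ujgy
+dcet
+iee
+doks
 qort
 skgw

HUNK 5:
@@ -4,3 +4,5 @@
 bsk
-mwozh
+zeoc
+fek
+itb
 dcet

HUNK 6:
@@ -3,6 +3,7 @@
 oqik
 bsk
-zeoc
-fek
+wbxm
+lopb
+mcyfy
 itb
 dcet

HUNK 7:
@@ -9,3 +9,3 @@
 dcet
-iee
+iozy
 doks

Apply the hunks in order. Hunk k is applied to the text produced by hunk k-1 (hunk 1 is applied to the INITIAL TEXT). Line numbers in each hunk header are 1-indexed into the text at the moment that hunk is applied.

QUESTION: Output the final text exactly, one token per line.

Hunk 1: at line 4 remove [fjpv] add [ksybc,ujgy] -> 8 lines: wxpo zxpjc llas ojbu ksybc ujgy qort skgw
Hunk 2: at line 2 remove [llas,ojbu,ksybc] add [oqik,tddg,vquc] -> 8 lines: wxpo zxpjc oqik tddg vquc ujgy qort skgw
Hunk 3: at line 2 remove [tddg,vquc] add [bsk,mwozh,gqpic] -> 9 lines: wxpo zxpjc oqik bsk mwozh gqpic ujgy qort skgw
Hunk 4: at line 4 remove [gqpic,ujgy] add [dcet,iee,doks] -> 10 lines: wxpo zxpjc oqik bsk mwozh dcet iee doks qort skgw
Hunk 5: at line 4 remove [mwozh] add [zeoc,fek,itb] -> 12 lines: wxpo zxpjc oqik bsk zeoc fek itb dcet iee doks qort skgw
Hunk 6: at line 3 remove [zeoc,fek] add [wbxm,lopb,mcyfy] -> 13 lines: wxpo zxpjc oqik bsk wbxm lopb mcyfy itb dcet iee doks qort skgw
Hunk 7: at line 9 remove [iee] add [iozy] -> 13 lines: wxpo zxpjc oqik bsk wbxm lopb mcyfy itb dcet iozy doks qort skgw

Answer: wxpo
zxpjc
oqik
bsk
wbxm
lopb
mcyfy
itb
dcet
iozy
doks
qort
skgw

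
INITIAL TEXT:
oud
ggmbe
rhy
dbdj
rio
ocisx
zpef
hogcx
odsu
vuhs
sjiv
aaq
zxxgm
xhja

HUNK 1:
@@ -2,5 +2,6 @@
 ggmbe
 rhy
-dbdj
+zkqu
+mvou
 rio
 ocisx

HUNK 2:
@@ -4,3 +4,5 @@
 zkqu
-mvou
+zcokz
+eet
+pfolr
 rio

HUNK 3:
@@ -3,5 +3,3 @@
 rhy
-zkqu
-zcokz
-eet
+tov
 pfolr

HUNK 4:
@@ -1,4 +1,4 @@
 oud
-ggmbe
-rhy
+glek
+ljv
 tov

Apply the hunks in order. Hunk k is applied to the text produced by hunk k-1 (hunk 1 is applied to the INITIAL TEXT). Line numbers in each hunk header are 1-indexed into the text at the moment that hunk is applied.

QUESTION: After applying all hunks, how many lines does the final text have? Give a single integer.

Answer: 15

Derivation:
Hunk 1: at line 2 remove [dbdj] add [zkqu,mvou] -> 15 lines: oud ggmbe rhy zkqu mvou rio ocisx zpef hogcx odsu vuhs sjiv aaq zxxgm xhja
Hunk 2: at line 4 remove [mvou] add [zcokz,eet,pfolr] -> 17 lines: oud ggmbe rhy zkqu zcokz eet pfolr rio ocisx zpef hogcx odsu vuhs sjiv aaq zxxgm xhja
Hunk 3: at line 3 remove [zkqu,zcokz,eet] add [tov] -> 15 lines: oud ggmbe rhy tov pfolr rio ocisx zpef hogcx odsu vuhs sjiv aaq zxxgm xhja
Hunk 4: at line 1 remove [ggmbe,rhy] add [glek,ljv] -> 15 lines: oud glek ljv tov pfolr rio ocisx zpef hogcx odsu vuhs sjiv aaq zxxgm xhja
Final line count: 15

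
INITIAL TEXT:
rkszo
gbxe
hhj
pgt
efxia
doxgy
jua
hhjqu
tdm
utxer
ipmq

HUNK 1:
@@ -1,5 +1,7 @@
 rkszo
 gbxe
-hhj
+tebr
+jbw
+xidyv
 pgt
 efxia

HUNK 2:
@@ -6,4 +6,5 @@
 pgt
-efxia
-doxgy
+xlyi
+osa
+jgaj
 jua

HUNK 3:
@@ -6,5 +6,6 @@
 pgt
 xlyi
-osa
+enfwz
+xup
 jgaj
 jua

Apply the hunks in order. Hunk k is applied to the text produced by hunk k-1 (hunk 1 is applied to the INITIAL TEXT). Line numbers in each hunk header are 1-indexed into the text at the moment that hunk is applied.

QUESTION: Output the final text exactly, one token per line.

Hunk 1: at line 1 remove [hhj] add [tebr,jbw,xidyv] -> 13 lines: rkszo gbxe tebr jbw xidyv pgt efxia doxgy jua hhjqu tdm utxer ipmq
Hunk 2: at line 6 remove [efxia,doxgy] add [xlyi,osa,jgaj] -> 14 lines: rkszo gbxe tebr jbw xidyv pgt xlyi osa jgaj jua hhjqu tdm utxer ipmq
Hunk 3: at line 6 remove [osa] add [enfwz,xup] -> 15 lines: rkszo gbxe tebr jbw xidyv pgt xlyi enfwz xup jgaj jua hhjqu tdm utxer ipmq

Answer: rkszo
gbxe
tebr
jbw
xidyv
pgt
xlyi
enfwz
xup
jgaj
jua
hhjqu
tdm
utxer
ipmq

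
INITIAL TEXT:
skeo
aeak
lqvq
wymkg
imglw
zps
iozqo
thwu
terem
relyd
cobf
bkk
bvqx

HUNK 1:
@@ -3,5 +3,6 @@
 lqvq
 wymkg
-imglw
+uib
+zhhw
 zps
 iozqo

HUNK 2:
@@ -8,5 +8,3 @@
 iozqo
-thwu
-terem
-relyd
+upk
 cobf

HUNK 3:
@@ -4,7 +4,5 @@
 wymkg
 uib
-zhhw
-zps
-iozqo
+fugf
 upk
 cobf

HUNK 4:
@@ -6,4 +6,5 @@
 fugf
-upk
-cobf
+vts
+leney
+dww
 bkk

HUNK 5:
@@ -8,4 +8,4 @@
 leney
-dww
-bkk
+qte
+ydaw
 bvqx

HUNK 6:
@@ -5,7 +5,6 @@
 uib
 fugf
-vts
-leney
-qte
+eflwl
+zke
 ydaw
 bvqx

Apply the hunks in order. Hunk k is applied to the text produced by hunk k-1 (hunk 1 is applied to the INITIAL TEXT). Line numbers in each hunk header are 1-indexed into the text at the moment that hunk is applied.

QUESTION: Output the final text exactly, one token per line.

Hunk 1: at line 3 remove [imglw] add [uib,zhhw] -> 14 lines: skeo aeak lqvq wymkg uib zhhw zps iozqo thwu terem relyd cobf bkk bvqx
Hunk 2: at line 8 remove [thwu,terem,relyd] add [upk] -> 12 lines: skeo aeak lqvq wymkg uib zhhw zps iozqo upk cobf bkk bvqx
Hunk 3: at line 4 remove [zhhw,zps,iozqo] add [fugf] -> 10 lines: skeo aeak lqvq wymkg uib fugf upk cobf bkk bvqx
Hunk 4: at line 6 remove [upk,cobf] add [vts,leney,dww] -> 11 lines: skeo aeak lqvq wymkg uib fugf vts leney dww bkk bvqx
Hunk 5: at line 8 remove [dww,bkk] add [qte,ydaw] -> 11 lines: skeo aeak lqvq wymkg uib fugf vts leney qte ydaw bvqx
Hunk 6: at line 5 remove [vts,leney,qte] add [eflwl,zke] -> 10 lines: skeo aeak lqvq wymkg uib fugf eflwl zke ydaw bvqx

Answer: skeo
aeak
lqvq
wymkg
uib
fugf
eflwl
zke
ydaw
bvqx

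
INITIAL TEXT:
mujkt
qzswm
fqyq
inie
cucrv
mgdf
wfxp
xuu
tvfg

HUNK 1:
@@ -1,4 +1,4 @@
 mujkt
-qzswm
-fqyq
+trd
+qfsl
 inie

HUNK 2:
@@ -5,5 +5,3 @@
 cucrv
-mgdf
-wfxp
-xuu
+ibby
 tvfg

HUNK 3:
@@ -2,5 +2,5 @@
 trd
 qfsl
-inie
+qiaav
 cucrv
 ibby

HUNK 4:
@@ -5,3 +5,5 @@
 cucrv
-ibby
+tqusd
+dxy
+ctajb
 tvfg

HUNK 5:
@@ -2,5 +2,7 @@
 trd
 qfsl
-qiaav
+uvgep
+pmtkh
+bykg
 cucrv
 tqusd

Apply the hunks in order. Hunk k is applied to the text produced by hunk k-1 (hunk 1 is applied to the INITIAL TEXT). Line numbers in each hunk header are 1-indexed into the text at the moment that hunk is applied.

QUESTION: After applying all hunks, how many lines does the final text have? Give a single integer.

Answer: 11

Derivation:
Hunk 1: at line 1 remove [qzswm,fqyq] add [trd,qfsl] -> 9 lines: mujkt trd qfsl inie cucrv mgdf wfxp xuu tvfg
Hunk 2: at line 5 remove [mgdf,wfxp,xuu] add [ibby] -> 7 lines: mujkt trd qfsl inie cucrv ibby tvfg
Hunk 3: at line 2 remove [inie] add [qiaav] -> 7 lines: mujkt trd qfsl qiaav cucrv ibby tvfg
Hunk 4: at line 5 remove [ibby] add [tqusd,dxy,ctajb] -> 9 lines: mujkt trd qfsl qiaav cucrv tqusd dxy ctajb tvfg
Hunk 5: at line 2 remove [qiaav] add [uvgep,pmtkh,bykg] -> 11 lines: mujkt trd qfsl uvgep pmtkh bykg cucrv tqusd dxy ctajb tvfg
Final line count: 11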